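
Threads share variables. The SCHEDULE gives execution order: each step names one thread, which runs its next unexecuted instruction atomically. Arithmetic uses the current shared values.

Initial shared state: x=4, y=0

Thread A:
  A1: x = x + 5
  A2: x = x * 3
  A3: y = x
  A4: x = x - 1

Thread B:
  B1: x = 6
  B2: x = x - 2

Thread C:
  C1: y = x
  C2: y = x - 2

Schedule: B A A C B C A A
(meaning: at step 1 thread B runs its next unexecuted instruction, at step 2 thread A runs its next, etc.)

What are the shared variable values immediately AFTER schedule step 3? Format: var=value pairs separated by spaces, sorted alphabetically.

Answer: x=33 y=0

Derivation:
Step 1: thread B executes B1 (x = 6). Shared: x=6 y=0. PCs: A@0 B@1 C@0
Step 2: thread A executes A1 (x = x + 5). Shared: x=11 y=0. PCs: A@1 B@1 C@0
Step 3: thread A executes A2 (x = x * 3). Shared: x=33 y=0. PCs: A@2 B@1 C@0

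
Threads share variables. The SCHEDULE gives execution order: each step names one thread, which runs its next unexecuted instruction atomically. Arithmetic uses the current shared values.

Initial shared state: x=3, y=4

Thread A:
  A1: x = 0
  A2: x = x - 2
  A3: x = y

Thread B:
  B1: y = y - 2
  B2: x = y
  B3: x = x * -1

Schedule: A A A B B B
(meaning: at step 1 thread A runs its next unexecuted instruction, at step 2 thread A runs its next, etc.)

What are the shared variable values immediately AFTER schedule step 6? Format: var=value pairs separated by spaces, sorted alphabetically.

Answer: x=-2 y=2

Derivation:
Step 1: thread A executes A1 (x = 0). Shared: x=0 y=4. PCs: A@1 B@0
Step 2: thread A executes A2 (x = x - 2). Shared: x=-2 y=4. PCs: A@2 B@0
Step 3: thread A executes A3 (x = y). Shared: x=4 y=4. PCs: A@3 B@0
Step 4: thread B executes B1 (y = y - 2). Shared: x=4 y=2. PCs: A@3 B@1
Step 5: thread B executes B2 (x = y). Shared: x=2 y=2. PCs: A@3 B@2
Step 6: thread B executes B3 (x = x * -1). Shared: x=-2 y=2. PCs: A@3 B@3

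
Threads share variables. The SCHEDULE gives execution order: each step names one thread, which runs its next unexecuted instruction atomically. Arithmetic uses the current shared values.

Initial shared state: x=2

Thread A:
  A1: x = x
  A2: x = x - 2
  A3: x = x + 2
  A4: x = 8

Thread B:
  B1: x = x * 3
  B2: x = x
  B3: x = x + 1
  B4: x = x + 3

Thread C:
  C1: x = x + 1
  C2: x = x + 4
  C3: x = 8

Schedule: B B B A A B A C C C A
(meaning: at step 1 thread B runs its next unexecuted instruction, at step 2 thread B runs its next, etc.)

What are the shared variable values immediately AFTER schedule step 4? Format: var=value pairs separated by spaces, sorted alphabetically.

Answer: x=7

Derivation:
Step 1: thread B executes B1 (x = x * 3). Shared: x=6. PCs: A@0 B@1 C@0
Step 2: thread B executes B2 (x = x). Shared: x=6. PCs: A@0 B@2 C@0
Step 3: thread B executes B3 (x = x + 1). Shared: x=7. PCs: A@0 B@3 C@0
Step 4: thread A executes A1 (x = x). Shared: x=7. PCs: A@1 B@3 C@0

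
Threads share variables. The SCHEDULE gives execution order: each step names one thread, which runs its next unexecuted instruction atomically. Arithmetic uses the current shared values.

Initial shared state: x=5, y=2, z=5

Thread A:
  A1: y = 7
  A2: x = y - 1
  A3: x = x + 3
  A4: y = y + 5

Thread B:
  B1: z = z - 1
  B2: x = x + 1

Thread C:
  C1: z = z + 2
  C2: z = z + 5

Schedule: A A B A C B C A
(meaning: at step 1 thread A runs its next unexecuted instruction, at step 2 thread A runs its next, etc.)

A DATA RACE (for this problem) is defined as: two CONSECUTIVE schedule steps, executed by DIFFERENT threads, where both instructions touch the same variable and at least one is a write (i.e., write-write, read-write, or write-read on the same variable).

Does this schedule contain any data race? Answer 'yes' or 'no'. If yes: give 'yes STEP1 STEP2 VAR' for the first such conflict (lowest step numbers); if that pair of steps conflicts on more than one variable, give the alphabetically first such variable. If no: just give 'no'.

Answer: no

Derivation:
Steps 1,2: same thread (A). No race.
Steps 2,3: A(r=y,w=x) vs B(r=z,w=z). No conflict.
Steps 3,4: B(r=z,w=z) vs A(r=x,w=x). No conflict.
Steps 4,5: A(r=x,w=x) vs C(r=z,w=z). No conflict.
Steps 5,6: C(r=z,w=z) vs B(r=x,w=x). No conflict.
Steps 6,7: B(r=x,w=x) vs C(r=z,w=z). No conflict.
Steps 7,8: C(r=z,w=z) vs A(r=y,w=y). No conflict.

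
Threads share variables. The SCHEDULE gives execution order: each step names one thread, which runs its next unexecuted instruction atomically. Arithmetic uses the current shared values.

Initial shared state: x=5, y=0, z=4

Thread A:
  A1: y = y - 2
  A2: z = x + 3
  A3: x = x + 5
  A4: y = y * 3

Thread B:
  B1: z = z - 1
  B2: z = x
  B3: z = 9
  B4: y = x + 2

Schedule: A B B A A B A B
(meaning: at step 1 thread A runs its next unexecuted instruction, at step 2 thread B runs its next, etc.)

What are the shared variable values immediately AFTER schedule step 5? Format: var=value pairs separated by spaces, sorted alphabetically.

Step 1: thread A executes A1 (y = y - 2). Shared: x=5 y=-2 z=4. PCs: A@1 B@0
Step 2: thread B executes B1 (z = z - 1). Shared: x=5 y=-2 z=3. PCs: A@1 B@1
Step 3: thread B executes B2 (z = x). Shared: x=5 y=-2 z=5. PCs: A@1 B@2
Step 4: thread A executes A2 (z = x + 3). Shared: x=5 y=-2 z=8. PCs: A@2 B@2
Step 5: thread A executes A3 (x = x + 5). Shared: x=10 y=-2 z=8. PCs: A@3 B@2

Answer: x=10 y=-2 z=8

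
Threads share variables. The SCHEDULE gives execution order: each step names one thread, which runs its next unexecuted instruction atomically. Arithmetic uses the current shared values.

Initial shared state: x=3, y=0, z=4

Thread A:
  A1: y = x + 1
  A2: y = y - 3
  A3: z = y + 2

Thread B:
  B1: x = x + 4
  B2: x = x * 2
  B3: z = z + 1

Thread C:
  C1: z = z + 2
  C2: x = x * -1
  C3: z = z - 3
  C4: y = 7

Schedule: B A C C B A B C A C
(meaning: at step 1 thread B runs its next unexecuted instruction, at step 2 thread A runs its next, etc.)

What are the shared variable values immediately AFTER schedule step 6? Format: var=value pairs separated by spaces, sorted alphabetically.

Answer: x=-14 y=5 z=6

Derivation:
Step 1: thread B executes B1 (x = x + 4). Shared: x=7 y=0 z=4. PCs: A@0 B@1 C@0
Step 2: thread A executes A1 (y = x + 1). Shared: x=7 y=8 z=4. PCs: A@1 B@1 C@0
Step 3: thread C executes C1 (z = z + 2). Shared: x=7 y=8 z=6. PCs: A@1 B@1 C@1
Step 4: thread C executes C2 (x = x * -1). Shared: x=-7 y=8 z=6. PCs: A@1 B@1 C@2
Step 5: thread B executes B2 (x = x * 2). Shared: x=-14 y=8 z=6. PCs: A@1 B@2 C@2
Step 6: thread A executes A2 (y = y - 3). Shared: x=-14 y=5 z=6. PCs: A@2 B@2 C@2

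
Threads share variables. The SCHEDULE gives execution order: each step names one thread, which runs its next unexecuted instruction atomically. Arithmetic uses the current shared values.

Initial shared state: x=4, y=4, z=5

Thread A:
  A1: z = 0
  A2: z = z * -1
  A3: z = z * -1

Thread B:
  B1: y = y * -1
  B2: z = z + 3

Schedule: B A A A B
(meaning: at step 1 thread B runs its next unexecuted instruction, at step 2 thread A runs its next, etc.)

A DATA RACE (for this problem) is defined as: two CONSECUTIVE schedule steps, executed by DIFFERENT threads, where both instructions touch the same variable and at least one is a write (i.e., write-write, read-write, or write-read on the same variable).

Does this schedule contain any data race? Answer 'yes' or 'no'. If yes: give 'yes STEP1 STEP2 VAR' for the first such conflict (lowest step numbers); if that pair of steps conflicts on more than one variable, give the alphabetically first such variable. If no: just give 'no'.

Answer: yes 4 5 z

Derivation:
Steps 1,2: B(r=y,w=y) vs A(r=-,w=z). No conflict.
Steps 2,3: same thread (A). No race.
Steps 3,4: same thread (A). No race.
Steps 4,5: A(z = z * -1) vs B(z = z + 3). RACE on z (W-W).
First conflict at steps 4,5.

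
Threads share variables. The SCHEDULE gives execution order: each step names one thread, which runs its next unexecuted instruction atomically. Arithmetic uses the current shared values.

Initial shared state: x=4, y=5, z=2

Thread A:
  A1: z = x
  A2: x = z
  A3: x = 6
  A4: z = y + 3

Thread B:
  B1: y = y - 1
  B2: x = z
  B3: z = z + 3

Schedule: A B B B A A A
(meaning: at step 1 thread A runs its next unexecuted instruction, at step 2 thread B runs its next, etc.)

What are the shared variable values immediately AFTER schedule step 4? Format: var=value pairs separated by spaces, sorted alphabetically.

Step 1: thread A executes A1 (z = x). Shared: x=4 y=5 z=4. PCs: A@1 B@0
Step 2: thread B executes B1 (y = y - 1). Shared: x=4 y=4 z=4. PCs: A@1 B@1
Step 3: thread B executes B2 (x = z). Shared: x=4 y=4 z=4. PCs: A@1 B@2
Step 4: thread B executes B3 (z = z + 3). Shared: x=4 y=4 z=7. PCs: A@1 B@3

Answer: x=4 y=4 z=7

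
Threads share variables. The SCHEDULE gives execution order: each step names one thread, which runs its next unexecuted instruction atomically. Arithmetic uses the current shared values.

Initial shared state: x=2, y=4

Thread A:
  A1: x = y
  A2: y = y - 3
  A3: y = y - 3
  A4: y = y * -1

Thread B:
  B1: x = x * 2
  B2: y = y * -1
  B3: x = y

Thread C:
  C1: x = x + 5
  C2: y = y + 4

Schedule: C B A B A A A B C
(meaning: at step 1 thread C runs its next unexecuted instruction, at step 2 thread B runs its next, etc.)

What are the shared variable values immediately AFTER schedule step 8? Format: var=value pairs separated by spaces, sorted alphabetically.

Answer: x=10 y=10

Derivation:
Step 1: thread C executes C1 (x = x + 5). Shared: x=7 y=4. PCs: A@0 B@0 C@1
Step 2: thread B executes B1 (x = x * 2). Shared: x=14 y=4. PCs: A@0 B@1 C@1
Step 3: thread A executes A1 (x = y). Shared: x=4 y=4. PCs: A@1 B@1 C@1
Step 4: thread B executes B2 (y = y * -1). Shared: x=4 y=-4. PCs: A@1 B@2 C@1
Step 5: thread A executes A2 (y = y - 3). Shared: x=4 y=-7. PCs: A@2 B@2 C@1
Step 6: thread A executes A3 (y = y - 3). Shared: x=4 y=-10. PCs: A@3 B@2 C@1
Step 7: thread A executes A4 (y = y * -1). Shared: x=4 y=10. PCs: A@4 B@2 C@1
Step 8: thread B executes B3 (x = y). Shared: x=10 y=10. PCs: A@4 B@3 C@1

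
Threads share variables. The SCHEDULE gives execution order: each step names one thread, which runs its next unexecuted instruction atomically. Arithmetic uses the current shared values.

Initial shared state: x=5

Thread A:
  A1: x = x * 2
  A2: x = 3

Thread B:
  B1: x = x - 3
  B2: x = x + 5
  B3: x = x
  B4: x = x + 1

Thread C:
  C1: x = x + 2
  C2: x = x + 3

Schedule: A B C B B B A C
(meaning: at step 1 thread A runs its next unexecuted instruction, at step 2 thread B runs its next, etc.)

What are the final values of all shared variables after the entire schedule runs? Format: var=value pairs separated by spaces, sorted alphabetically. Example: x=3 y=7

Step 1: thread A executes A1 (x = x * 2). Shared: x=10. PCs: A@1 B@0 C@0
Step 2: thread B executes B1 (x = x - 3). Shared: x=7. PCs: A@1 B@1 C@0
Step 3: thread C executes C1 (x = x + 2). Shared: x=9. PCs: A@1 B@1 C@1
Step 4: thread B executes B2 (x = x + 5). Shared: x=14. PCs: A@1 B@2 C@1
Step 5: thread B executes B3 (x = x). Shared: x=14. PCs: A@1 B@3 C@1
Step 6: thread B executes B4 (x = x + 1). Shared: x=15. PCs: A@1 B@4 C@1
Step 7: thread A executes A2 (x = 3). Shared: x=3. PCs: A@2 B@4 C@1
Step 8: thread C executes C2 (x = x + 3). Shared: x=6. PCs: A@2 B@4 C@2

Answer: x=6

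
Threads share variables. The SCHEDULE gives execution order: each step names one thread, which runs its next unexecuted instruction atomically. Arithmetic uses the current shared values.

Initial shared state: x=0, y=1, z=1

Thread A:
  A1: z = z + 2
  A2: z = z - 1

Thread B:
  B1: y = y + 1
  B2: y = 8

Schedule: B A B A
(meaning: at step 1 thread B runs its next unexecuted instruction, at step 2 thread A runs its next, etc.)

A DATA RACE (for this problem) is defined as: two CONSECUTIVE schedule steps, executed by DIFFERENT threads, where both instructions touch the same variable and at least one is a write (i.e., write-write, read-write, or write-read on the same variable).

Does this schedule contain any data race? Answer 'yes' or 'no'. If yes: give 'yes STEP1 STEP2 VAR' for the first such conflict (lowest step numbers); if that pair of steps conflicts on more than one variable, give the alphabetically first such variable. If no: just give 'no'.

Answer: no

Derivation:
Steps 1,2: B(r=y,w=y) vs A(r=z,w=z). No conflict.
Steps 2,3: A(r=z,w=z) vs B(r=-,w=y). No conflict.
Steps 3,4: B(r=-,w=y) vs A(r=z,w=z). No conflict.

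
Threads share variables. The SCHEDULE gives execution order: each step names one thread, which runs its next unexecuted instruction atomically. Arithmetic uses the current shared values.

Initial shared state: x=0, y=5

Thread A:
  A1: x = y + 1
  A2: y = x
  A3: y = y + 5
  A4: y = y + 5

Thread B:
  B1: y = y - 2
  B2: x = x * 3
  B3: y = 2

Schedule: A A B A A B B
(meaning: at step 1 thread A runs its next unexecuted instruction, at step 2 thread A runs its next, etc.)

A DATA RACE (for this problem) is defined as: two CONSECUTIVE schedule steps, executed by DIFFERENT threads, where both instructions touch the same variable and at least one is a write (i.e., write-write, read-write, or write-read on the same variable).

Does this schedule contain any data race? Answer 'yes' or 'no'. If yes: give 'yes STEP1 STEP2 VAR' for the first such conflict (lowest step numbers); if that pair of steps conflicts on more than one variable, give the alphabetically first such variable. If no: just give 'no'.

Steps 1,2: same thread (A). No race.
Steps 2,3: A(y = x) vs B(y = y - 2). RACE on y (W-W).
Steps 3,4: B(y = y - 2) vs A(y = y + 5). RACE on y (W-W).
Steps 4,5: same thread (A). No race.
Steps 5,6: A(r=y,w=y) vs B(r=x,w=x). No conflict.
Steps 6,7: same thread (B). No race.
First conflict at steps 2,3.

Answer: yes 2 3 y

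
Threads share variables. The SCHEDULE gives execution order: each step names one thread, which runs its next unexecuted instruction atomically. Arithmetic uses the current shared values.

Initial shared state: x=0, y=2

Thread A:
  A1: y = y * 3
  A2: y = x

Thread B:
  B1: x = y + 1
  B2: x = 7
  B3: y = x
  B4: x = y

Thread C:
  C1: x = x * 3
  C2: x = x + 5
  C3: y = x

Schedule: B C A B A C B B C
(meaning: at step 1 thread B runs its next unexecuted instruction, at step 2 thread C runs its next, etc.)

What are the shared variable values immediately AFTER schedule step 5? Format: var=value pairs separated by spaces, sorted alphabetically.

Step 1: thread B executes B1 (x = y + 1). Shared: x=3 y=2. PCs: A@0 B@1 C@0
Step 2: thread C executes C1 (x = x * 3). Shared: x=9 y=2. PCs: A@0 B@1 C@1
Step 3: thread A executes A1 (y = y * 3). Shared: x=9 y=6. PCs: A@1 B@1 C@1
Step 4: thread B executes B2 (x = 7). Shared: x=7 y=6. PCs: A@1 B@2 C@1
Step 5: thread A executes A2 (y = x). Shared: x=7 y=7. PCs: A@2 B@2 C@1

Answer: x=7 y=7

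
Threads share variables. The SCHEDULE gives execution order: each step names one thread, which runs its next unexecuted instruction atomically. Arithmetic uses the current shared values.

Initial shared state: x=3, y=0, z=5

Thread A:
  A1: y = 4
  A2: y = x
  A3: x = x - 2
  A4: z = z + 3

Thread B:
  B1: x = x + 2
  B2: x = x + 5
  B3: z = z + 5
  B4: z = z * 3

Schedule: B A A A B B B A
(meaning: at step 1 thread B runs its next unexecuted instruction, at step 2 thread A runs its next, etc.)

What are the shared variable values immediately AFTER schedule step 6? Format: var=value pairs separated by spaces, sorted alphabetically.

Step 1: thread B executes B1 (x = x + 2). Shared: x=5 y=0 z=5. PCs: A@0 B@1
Step 2: thread A executes A1 (y = 4). Shared: x=5 y=4 z=5. PCs: A@1 B@1
Step 3: thread A executes A2 (y = x). Shared: x=5 y=5 z=5. PCs: A@2 B@1
Step 4: thread A executes A3 (x = x - 2). Shared: x=3 y=5 z=5. PCs: A@3 B@1
Step 5: thread B executes B2 (x = x + 5). Shared: x=8 y=5 z=5. PCs: A@3 B@2
Step 6: thread B executes B3 (z = z + 5). Shared: x=8 y=5 z=10. PCs: A@3 B@3

Answer: x=8 y=5 z=10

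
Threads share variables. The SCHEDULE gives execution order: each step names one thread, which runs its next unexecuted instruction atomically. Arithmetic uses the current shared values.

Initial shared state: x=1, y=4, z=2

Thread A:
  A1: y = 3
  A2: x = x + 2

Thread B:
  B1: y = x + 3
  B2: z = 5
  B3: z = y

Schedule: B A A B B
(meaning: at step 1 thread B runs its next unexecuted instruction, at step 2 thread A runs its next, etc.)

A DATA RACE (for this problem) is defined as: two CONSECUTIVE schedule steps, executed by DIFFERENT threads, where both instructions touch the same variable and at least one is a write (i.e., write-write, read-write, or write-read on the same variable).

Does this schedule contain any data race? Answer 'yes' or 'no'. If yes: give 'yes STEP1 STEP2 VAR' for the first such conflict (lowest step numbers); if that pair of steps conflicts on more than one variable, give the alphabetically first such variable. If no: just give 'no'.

Answer: yes 1 2 y

Derivation:
Steps 1,2: B(y = x + 3) vs A(y = 3). RACE on y (W-W).
Steps 2,3: same thread (A). No race.
Steps 3,4: A(r=x,w=x) vs B(r=-,w=z). No conflict.
Steps 4,5: same thread (B). No race.
First conflict at steps 1,2.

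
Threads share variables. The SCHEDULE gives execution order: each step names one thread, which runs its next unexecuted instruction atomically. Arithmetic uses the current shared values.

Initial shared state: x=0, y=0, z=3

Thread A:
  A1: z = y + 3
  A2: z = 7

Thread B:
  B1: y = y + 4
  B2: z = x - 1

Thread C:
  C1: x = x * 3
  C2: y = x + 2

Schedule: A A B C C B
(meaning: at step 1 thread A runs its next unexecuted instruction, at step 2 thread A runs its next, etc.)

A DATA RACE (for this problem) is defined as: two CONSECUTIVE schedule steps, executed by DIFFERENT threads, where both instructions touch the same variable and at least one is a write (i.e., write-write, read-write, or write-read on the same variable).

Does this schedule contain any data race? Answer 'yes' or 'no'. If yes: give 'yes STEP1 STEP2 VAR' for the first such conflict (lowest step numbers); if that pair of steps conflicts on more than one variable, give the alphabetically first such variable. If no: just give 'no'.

Steps 1,2: same thread (A). No race.
Steps 2,3: A(r=-,w=z) vs B(r=y,w=y). No conflict.
Steps 3,4: B(r=y,w=y) vs C(r=x,w=x). No conflict.
Steps 4,5: same thread (C). No race.
Steps 5,6: C(r=x,w=y) vs B(r=x,w=z). No conflict.

Answer: no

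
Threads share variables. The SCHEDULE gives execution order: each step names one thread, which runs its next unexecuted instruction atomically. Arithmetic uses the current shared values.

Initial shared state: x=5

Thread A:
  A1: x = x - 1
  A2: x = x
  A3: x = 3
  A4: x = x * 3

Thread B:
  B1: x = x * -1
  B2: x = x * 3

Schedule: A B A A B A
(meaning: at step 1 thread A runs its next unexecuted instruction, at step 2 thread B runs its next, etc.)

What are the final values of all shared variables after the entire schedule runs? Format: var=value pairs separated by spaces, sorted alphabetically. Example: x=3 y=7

Answer: x=27

Derivation:
Step 1: thread A executes A1 (x = x - 1). Shared: x=4. PCs: A@1 B@0
Step 2: thread B executes B1 (x = x * -1). Shared: x=-4. PCs: A@1 B@1
Step 3: thread A executes A2 (x = x). Shared: x=-4. PCs: A@2 B@1
Step 4: thread A executes A3 (x = 3). Shared: x=3. PCs: A@3 B@1
Step 5: thread B executes B2 (x = x * 3). Shared: x=9. PCs: A@3 B@2
Step 6: thread A executes A4 (x = x * 3). Shared: x=27. PCs: A@4 B@2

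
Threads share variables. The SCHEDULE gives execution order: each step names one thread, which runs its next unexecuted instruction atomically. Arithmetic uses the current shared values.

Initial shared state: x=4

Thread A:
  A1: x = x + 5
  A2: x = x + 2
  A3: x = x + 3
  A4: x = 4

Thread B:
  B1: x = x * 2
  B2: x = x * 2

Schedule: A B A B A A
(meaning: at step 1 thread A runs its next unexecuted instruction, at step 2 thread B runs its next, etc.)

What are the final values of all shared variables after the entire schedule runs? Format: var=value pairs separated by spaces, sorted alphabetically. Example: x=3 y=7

Step 1: thread A executes A1 (x = x + 5). Shared: x=9. PCs: A@1 B@0
Step 2: thread B executes B1 (x = x * 2). Shared: x=18. PCs: A@1 B@1
Step 3: thread A executes A2 (x = x + 2). Shared: x=20. PCs: A@2 B@1
Step 4: thread B executes B2 (x = x * 2). Shared: x=40. PCs: A@2 B@2
Step 5: thread A executes A3 (x = x + 3). Shared: x=43. PCs: A@3 B@2
Step 6: thread A executes A4 (x = 4). Shared: x=4. PCs: A@4 B@2

Answer: x=4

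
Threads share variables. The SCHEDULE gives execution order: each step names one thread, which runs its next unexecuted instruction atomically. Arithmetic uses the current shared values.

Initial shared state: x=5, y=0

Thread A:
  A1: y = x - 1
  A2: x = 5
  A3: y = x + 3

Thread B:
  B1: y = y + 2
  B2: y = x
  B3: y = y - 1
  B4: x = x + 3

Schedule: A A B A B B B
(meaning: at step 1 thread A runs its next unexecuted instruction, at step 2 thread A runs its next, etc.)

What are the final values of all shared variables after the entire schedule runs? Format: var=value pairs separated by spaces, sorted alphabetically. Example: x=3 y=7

Step 1: thread A executes A1 (y = x - 1). Shared: x=5 y=4. PCs: A@1 B@0
Step 2: thread A executes A2 (x = 5). Shared: x=5 y=4. PCs: A@2 B@0
Step 3: thread B executes B1 (y = y + 2). Shared: x=5 y=6. PCs: A@2 B@1
Step 4: thread A executes A3 (y = x + 3). Shared: x=5 y=8. PCs: A@3 B@1
Step 5: thread B executes B2 (y = x). Shared: x=5 y=5. PCs: A@3 B@2
Step 6: thread B executes B3 (y = y - 1). Shared: x=5 y=4. PCs: A@3 B@3
Step 7: thread B executes B4 (x = x + 3). Shared: x=8 y=4. PCs: A@3 B@4

Answer: x=8 y=4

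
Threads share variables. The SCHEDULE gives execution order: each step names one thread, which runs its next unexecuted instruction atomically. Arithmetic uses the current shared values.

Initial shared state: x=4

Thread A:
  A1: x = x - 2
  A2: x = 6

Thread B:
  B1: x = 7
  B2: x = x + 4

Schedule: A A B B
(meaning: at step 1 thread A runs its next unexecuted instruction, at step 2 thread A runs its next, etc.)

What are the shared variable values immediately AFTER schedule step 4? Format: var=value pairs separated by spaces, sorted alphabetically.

Answer: x=11

Derivation:
Step 1: thread A executes A1 (x = x - 2). Shared: x=2. PCs: A@1 B@0
Step 2: thread A executes A2 (x = 6). Shared: x=6. PCs: A@2 B@0
Step 3: thread B executes B1 (x = 7). Shared: x=7. PCs: A@2 B@1
Step 4: thread B executes B2 (x = x + 4). Shared: x=11. PCs: A@2 B@2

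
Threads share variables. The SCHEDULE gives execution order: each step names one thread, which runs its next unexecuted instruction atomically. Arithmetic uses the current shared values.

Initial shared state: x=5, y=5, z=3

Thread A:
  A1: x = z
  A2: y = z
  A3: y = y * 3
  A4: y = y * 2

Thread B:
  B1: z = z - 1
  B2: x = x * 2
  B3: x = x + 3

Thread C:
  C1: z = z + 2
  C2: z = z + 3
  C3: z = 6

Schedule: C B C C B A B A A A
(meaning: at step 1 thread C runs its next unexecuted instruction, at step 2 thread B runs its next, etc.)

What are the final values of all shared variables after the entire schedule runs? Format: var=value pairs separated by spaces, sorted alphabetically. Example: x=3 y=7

Step 1: thread C executes C1 (z = z + 2). Shared: x=5 y=5 z=5. PCs: A@0 B@0 C@1
Step 2: thread B executes B1 (z = z - 1). Shared: x=5 y=5 z=4. PCs: A@0 B@1 C@1
Step 3: thread C executes C2 (z = z + 3). Shared: x=5 y=5 z=7. PCs: A@0 B@1 C@2
Step 4: thread C executes C3 (z = 6). Shared: x=5 y=5 z=6. PCs: A@0 B@1 C@3
Step 5: thread B executes B2 (x = x * 2). Shared: x=10 y=5 z=6. PCs: A@0 B@2 C@3
Step 6: thread A executes A1 (x = z). Shared: x=6 y=5 z=6. PCs: A@1 B@2 C@3
Step 7: thread B executes B3 (x = x + 3). Shared: x=9 y=5 z=6. PCs: A@1 B@3 C@3
Step 8: thread A executes A2 (y = z). Shared: x=9 y=6 z=6. PCs: A@2 B@3 C@3
Step 9: thread A executes A3 (y = y * 3). Shared: x=9 y=18 z=6. PCs: A@3 B@3 C@3
Step 10: thread A executes A4 (y = y * 2). Shared: x=9 y=36 z=6. PCs: A@4 B@3 C@3

Answer: x=9 y=36 z=6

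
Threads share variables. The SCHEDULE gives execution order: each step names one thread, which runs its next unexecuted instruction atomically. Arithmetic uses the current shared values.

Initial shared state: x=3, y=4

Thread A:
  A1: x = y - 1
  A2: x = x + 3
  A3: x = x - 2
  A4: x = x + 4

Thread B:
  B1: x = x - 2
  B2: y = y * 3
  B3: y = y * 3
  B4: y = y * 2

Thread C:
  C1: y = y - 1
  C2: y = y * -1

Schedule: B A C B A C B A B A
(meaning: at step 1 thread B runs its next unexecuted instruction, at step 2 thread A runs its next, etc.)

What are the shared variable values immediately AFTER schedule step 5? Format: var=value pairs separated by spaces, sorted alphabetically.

Answer: x=6 y=9

Derivation:
Step 1: thread B executes B1 (x = x - 2). Shared: x=1 y=4. PCs: A@0 B@1 C@0
Step 2: thread A executes A1 (x = y - 1). Shared: x=3 y=4. PCs: A@1 B@1 C@0
Step 3: thread C executes C1 (y = y - 1). Shared: x=3 y=3. PCs: A@1 B@1 C@1
Step 4: thread B executes B2 (y = y * 3). Shared: x=3 y=9. PCs: A@1 B@2 C@1
Step 5: thread A executes A2 (x = x + 3). Shared: x=6 y=9. PCs: A@2 B@2 C@1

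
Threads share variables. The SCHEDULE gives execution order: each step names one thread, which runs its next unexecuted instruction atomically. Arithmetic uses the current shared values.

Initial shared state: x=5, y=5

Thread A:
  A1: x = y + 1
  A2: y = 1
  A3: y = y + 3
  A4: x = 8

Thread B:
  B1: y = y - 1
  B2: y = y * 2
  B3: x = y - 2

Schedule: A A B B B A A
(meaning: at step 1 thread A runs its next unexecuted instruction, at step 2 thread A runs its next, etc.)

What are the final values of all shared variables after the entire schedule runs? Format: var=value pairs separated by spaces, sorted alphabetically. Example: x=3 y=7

Step 1: thread A executes A1 (x = y + 1). Shared: x=6 y=5. PCs: A@1 B@0
Step 2: thread A executes A2 (y = 1). Shared: x=6 y=1. PCs: A@2 B@0
Step 3: thread B executes B1 (y = y - 1). Shared: x=6 y=0. PCs: A@2 B@1
Step 4: thread B executes B2 (y = y * 2). Shared: x=6 y=0. PCs: A@2 B@2
Step 5: thread B executes B3 (x = y - 2). Shared: x=-2 y=0. PCs: A@2 B@3
Step 6: thread A executes A3 (y = y + 3). Shared: x=-2 y=3. PCs: A@3 B@3
Step 7: thread A executes A4 (x = 8). Shared: x=8 y=3. PCs: A@4 B@3

Answer: x=8 y=3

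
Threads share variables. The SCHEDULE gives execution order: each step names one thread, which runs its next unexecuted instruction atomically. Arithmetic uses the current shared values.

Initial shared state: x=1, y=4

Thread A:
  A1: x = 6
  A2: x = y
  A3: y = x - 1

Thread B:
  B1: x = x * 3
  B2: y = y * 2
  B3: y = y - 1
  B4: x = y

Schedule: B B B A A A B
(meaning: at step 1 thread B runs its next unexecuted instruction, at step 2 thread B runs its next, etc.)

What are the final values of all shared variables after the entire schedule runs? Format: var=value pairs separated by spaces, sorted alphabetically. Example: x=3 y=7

Answer: x=6 y=6

Derivation:
Step 1: thread B executes B1 (x = x * 3). Shared: x=3 y=4. PCs: A@0 B@1
Step 2: thread B executes B2 (y = y * 2). Shared: x=3 y=8. PCs: A@0 B@2
Step 3: thread B executes B3 (y = y - 1). Shared: x=3 y=7. PCs: A@0 B@3
Step 4: thread A executes A1 (x = 6). Shared: x=6 y=7. PCs: A@1 B@3
Step 5: thread A executes A2 (x = y). Shared: x=7 y=7. PCs: A@2 B@3
Step 6: thread A executes A3 (y = x - 1). Shared: x=7 y=6. PCs: A@3 B@3
Step 7: thread B executes B4 (x = y). Shared: x=6 y=6. PCs: A@3 B@4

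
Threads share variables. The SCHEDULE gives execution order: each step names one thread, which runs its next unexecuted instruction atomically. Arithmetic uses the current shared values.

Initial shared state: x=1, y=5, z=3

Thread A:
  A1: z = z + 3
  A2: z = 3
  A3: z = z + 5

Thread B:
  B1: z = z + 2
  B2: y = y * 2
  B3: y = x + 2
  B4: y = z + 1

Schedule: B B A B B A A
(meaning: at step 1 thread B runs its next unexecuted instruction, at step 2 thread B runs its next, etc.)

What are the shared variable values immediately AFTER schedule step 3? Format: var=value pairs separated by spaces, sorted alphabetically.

Answer: x=1 y=10 z=8

Derivation:
Step 1: thread B executes B1 (z = z + 2). Shared: x=1 y=5 z=5. PCs: A@0 B@1
Step 2: thread B executes B2 (y = y * 2). Shared: x=1 y=10 z=5. PCs: A@0 B@2
Step 3: thread A executes A1 (z = z + 3). Shared: x=1 y=10 z=8. PCs: A@1 B@2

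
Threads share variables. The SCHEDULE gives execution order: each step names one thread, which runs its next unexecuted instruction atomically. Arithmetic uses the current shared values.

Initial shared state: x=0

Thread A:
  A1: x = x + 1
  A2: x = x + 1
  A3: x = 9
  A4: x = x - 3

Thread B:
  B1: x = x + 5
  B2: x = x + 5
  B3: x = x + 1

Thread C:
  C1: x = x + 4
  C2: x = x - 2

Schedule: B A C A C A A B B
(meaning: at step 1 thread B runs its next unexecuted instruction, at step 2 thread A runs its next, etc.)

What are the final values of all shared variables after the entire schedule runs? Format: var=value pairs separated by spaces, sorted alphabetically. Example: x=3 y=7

Answer: x=12

Derivation:
Step 1: thread B executes B1 (x = x + 5). Shared: x=5. PCs: A@0 B@1 C@0
Step 2: thread A executes A1 (x = x + 1). Shared: x=6. PCs: A@1 B@1 C@0
Step 3: thread C executes C1 (x = x + 4). Shared: x=10. PCs: A@1 B@1 C@1
Step 4: thread A executes A2 (x = x + 1). Shared: x=11. PCs: A@2 B@1 C@1
Step 5: thread C executes C2 (x = x - 2). Shared: x=9. PCs: A@2 B@1 C@2
Step 6: thread A executes A3 (x = 9). Shared: x=9. PCs: A@3 B@1 C@2
Step 7: thread A executes A4 (x = x - 3). Shared: x=6. PCs: A@4 B@1 C@2
Step 8: thread B executes B2 (x = x + 5). Shared: x=11. PCs: A@4 B@2 C@2
Step 9: thread B executes B3 (x = x + 1). Shared: x=12. PCs: A@4 B@3 C@2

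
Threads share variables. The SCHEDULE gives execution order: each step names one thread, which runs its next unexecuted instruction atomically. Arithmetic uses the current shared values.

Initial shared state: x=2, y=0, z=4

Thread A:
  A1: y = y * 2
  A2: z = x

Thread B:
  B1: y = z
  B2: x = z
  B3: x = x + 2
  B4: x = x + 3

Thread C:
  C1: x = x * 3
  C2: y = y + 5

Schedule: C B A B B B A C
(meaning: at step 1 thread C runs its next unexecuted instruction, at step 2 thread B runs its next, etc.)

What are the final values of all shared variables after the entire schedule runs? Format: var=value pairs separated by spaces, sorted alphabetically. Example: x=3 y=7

Step 1: thread C executes C1 (x = x * 3). Shared: x=6 y=0 z=4. PCs: A@0 B@0 C@1
Step 2: thread B executes B1 (y = z). Shared: x=6 y=4 z=4. PCs: A@0 B@1 C@1
Step 3: thread A executes A1 (y = y * 2). Shared: x=6 y=8 z=4. PCs: A@1 B@1 C@1
Step 4: thread B executes B2 (x = z). Shared: x=4 y=8 z=4. PCs: A@1 B@2 C@1
Step 5: thread B executes B3 (x = x + 2). Shared: x=6 y=8 z=4. PCs: A@1 B@3 C@1
Step 6: thread B executes B4 (x = x + 3). Shared: x=9 y=8 z=4. PCs: A@1 B@4 C@1
Step 7: thread A executes A2 (z = x). Shared: x=9 y=8 z=9. PCs: A@2 B@4 C@1
Step 8: thread C executes C2 (y = y + 5). Shared: x=9 y=13 z=9. PCs: A@2 B@4 C@2

Answer: x=9 y=13 z=9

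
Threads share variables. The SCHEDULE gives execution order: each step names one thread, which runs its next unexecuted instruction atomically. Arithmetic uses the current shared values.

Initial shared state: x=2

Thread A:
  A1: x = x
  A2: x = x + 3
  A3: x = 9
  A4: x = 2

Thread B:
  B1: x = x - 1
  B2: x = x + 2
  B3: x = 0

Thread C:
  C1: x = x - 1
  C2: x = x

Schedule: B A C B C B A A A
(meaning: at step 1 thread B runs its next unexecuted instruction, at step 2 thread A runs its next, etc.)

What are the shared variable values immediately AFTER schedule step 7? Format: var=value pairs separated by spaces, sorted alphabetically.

Answer: x=3

Derivation:
Step 1: thread B executes B1 (x = x - 1). Shared: x=1. PCs: A@0 B@1 C@0
Step 2: thread A executes A1 (x = x). Shared: x=1. PCs: A@1 B@1 C@0
Step 3: thread C executes C1 (x = x - 1). Shared: x=0. PCs: A@1 B@1 C@1
Step 4: thread B executes B2 (x = x + 2). Shared: x=2. PCs: A@1 B@2 C@1
Step 5: thread C executes C2 (x = x). Shared: x=2. PCs: A@1 B@2 C@2
Step 6: thread B executes B3 (x = 0). Shared: x=0. PCs: A@1 B@3 C@2
Step 7: thread A executes A2 (x = x + 3). Shared: x=3. PCs: A@2 B@3 C@2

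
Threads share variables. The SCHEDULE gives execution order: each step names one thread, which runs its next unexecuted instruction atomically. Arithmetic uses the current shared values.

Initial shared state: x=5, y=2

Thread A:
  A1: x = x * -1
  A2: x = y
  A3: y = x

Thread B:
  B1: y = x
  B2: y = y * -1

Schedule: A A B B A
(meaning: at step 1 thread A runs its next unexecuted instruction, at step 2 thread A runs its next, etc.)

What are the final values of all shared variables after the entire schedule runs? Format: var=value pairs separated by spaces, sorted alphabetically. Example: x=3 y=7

Step 1: thread A executes A1 (x = x * -1). Shared: x=-5 y=2. PCs: A@1 B@0
Step 2: thread A executes A2 (x = y). Shared: x=2 y=2. PCs: A@2 B@0
Step 3: thread B executes B1 (y = x). Shared: x=2 y=2. PCs: A@2 B@1
Step 4: thread B executes B2 (y = y * -1). Shared: x=2 y=-2. PCs: A@2 B@2
Step 5: thread A executes A3 (y = x). Shared: x=2 y=2. PCs: A@3 B@2

Answer: x=2 y=2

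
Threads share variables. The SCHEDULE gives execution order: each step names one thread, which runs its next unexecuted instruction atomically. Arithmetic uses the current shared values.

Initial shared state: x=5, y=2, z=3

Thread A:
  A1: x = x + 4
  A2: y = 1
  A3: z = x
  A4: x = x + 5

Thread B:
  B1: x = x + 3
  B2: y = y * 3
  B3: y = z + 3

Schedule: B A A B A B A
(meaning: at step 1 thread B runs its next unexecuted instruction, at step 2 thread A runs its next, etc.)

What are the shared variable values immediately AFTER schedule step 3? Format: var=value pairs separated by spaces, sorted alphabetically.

Step 1: thread B executes B1 (x = x + 3). Shared: x=8 y=2 z=3. PCs: A@0 B@1
Step 2: thread A executes A1 (x = x + 4). Shared: x=12 y=2 z=3. PCs: A@1 B@1
Step 3: thread A executes A2 (y = 1). Shared: x=12 y=1 z=3. PCs: A@2 B@1

Answer: x=12 y=1 z=3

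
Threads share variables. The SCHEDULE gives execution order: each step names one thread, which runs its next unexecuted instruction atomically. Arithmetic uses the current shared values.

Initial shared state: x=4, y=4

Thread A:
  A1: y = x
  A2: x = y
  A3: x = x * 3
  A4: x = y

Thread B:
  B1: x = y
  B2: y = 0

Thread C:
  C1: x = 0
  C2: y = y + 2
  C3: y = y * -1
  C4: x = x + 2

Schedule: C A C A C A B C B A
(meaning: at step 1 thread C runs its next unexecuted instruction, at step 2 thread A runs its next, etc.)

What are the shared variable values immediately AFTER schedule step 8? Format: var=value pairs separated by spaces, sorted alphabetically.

Answer: x=0 y=-2

Derivation:
Step 1: thread C executes C1 (x = 0). Shared: x=0 y=4. PCs: A@0 B@0 C@1
Step 2: thread A executes A1 (y = x). Shared: x=0 y=0. PCs: A@1 B@0 C@1
Step 3: thread C executes C2 (y = y + 2). Shared: x=0 y=2. PCs: A@1 B@0 C@2
Step 4: thread A executes A2 (x = y). Shared: x=2 y=2. PCs: A@2 B@0 C@2
Step 5: thread C executes C3 (y = y * -1). Shared: x=2 y=-2. PCs: A@2 B@0 C@3
Step 6: thread A executes A3 (x = x * 3). Shared: x=6 y=-2. PCs: A@3 B@0 C@3
Step 7: thread B executes B1 (x = y). Shared: x=-2 y=-2. PCs: A@3 B@1 C@3
Step 8: thread C executes C4 (x = x + 2). Shared: x=0 y=-2. PCs: A@3 B@1 C@4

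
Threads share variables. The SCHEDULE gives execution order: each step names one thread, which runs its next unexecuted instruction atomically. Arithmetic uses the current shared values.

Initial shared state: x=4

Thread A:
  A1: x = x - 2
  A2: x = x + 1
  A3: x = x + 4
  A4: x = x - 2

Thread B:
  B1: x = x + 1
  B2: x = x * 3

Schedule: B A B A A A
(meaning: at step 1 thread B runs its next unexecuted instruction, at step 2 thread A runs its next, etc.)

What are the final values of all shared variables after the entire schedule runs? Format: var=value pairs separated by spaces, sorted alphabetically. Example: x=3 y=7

Step 1: thread B executes B1 (x = x + 1). Shared: x=5. PCs: A@0 B@1
Step 2: thread A executes A1 (x = x - 2). Shared: x=3. PCs: A@1 B@1
Step 3: thread B executes B2 (x = x * 3). Shared: x=9. PCs: A@1 B@2
Step 4: thread A executes A2 (x = x + 1). Shared: x=10. PCs: A@2 B@2
Step 5: thread A executes A3 (x = x + 4). Shared: x=14. PCs: A@3 B@2
Step 6: thread A executes A4 (x = x - 2). Shared: x=12. PCs: A@4 B@2

Answer: x=12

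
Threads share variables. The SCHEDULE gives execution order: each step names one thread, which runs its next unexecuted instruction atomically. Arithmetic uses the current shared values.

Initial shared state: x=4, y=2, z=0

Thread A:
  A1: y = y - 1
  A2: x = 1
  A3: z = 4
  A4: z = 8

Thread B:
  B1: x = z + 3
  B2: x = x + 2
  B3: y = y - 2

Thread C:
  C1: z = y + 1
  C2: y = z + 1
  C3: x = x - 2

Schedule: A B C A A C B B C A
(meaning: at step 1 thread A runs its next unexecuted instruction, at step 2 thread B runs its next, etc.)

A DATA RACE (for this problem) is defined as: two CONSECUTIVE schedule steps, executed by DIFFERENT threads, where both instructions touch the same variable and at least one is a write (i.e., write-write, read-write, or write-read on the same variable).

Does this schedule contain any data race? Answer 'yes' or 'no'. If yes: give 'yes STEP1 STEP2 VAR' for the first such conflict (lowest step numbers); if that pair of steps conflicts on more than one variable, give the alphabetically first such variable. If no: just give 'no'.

Steps 1,2: A(r=y,w=y) vs B(r=z,w=x). No conflict.
Steps 2,3: B(x = z + 3) vs C(z = y + 1). RACE on z (R-W).
Steps 3,4: C(r=y,w=z) vs A(r=-,w=x). No conflict.
Steps 4,5: same thread (A). No race.
Steps 5,6: A(z = 4) vs C(y = z + 1). RACE on z (W-R).
Steps 6,7: C(r=z,w=y) vs B(r=x,w=x). No conflict.
Steps 7,8: same thread (B). No race.
Steps 8,9: B(r=y,w=y) vs C(r=x,w=x). No conflict.
Steps 9,10: C(r=x,w=x) vs A(r=-,w=z). No conflict.
First conflict at steps 2,3.

Answer: yes 2 3 z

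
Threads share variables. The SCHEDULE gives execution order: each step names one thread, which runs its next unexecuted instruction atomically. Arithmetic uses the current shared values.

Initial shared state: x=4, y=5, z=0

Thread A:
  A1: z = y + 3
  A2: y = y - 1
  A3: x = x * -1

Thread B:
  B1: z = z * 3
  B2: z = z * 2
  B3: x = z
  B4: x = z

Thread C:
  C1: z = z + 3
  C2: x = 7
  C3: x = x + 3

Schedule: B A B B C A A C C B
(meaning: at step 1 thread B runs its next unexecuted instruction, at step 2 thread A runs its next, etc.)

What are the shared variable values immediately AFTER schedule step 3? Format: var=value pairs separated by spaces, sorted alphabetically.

Answer: x=4 y=5 z=16

Derivation:
Step 1: thread B executes B1 (z = z * 3). Shared: x=4 y=5 z=0. PCs: A@0 B@1 C@0
Step 2: thread A executes A1 (z = y + 3). Shared: x=4 y=5 z=8. PCs: A@1 B@1 C@0
Step 3: thread B executes B2 (z = z * 2). Shared: x=4 y=5 z=16. PCs: A@1 B@2 C@0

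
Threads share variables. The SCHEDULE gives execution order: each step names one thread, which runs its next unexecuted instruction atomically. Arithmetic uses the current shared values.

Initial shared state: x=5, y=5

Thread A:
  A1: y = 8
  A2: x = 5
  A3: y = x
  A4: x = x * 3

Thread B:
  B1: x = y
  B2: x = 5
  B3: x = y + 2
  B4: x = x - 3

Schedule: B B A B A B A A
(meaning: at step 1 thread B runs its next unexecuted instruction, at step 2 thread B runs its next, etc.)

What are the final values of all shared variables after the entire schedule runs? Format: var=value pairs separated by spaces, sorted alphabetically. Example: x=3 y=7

Answer: x=6 y=2

Derivation:
Step 1: thread B executes B1 (x = y). Shared: x=5 y=5. PCs: A@0 B@1
Step 2: thread B executes B2 (x = 5). Shared: x=5 y=5. PCs: A@0 B@2
Step 3: thread A executes A1 (y = 8). Shared: x=5 y=8. PCs: A@1 B@2
Step 4: thread B executes B3 (x = y + 2). Shared: x=10 y=8. PCs: A@1 B@3
Step 5: thread A executes A2 (x = 5). Shared: x=5 y=8. PCs: A@2 B@3
Step 6: thread B executes B4 (x = x - 3). Shared: x=2 y=8. PCs: A@2 B@4
Step 7: thread A executes A3 (y = x). Shared: x=2 y=2. PCs: A@3 B@4
Step 8: thread A executes A4 (x = x * 3). Shared: x=6 y=2. PCs: A@4 B@4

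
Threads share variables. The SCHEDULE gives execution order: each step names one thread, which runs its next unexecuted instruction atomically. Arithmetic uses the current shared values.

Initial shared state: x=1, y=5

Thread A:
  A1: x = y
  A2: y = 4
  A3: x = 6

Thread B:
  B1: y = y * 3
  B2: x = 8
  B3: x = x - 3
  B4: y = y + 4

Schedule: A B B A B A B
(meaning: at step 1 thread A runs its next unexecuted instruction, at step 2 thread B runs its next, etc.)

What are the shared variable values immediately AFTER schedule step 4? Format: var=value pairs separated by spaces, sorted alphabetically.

Step 1: thread A executes A1 (x = y). Shared: x=5 y=5. PCs: A@1 B@0
Step 2: thread B executes B1 (y = y * 3). Shared: x=5 y=15. PCs: A@1 B@1
Step 3: thread B executes B2 (x = 8). Shared: x=8 y=15. PCs: A@1 B@2
Step 4: thread A executes A2 (y = 4). Shared: x=8 y=4. PCs: A@2 B@2

Answer: x=8 y=4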